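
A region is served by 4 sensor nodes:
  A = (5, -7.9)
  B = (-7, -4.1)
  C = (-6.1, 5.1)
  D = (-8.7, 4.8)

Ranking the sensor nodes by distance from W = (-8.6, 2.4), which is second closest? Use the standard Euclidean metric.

C

Squared Euclidean distances:
|WA|² = (-8.6−5)² + (2.4−(-7.9))² = 184.96 + 106.09 = 291.05
|WB|² = (-8.6−(-7))² + (2.4−(-4.1))² = 2.56 + 42.25 = 44.81
|WC|² = (-8.6−(-6.1))² + (2.4−5.1)² = 6.25 + 7.29 = 13.54
|WD|² = (-8.6−(-8.7))² + (2.4−4.8)² = 0.01 + 5.76 = 5.77
Sorted ascending: D, C, B, … — the second-nearest is C.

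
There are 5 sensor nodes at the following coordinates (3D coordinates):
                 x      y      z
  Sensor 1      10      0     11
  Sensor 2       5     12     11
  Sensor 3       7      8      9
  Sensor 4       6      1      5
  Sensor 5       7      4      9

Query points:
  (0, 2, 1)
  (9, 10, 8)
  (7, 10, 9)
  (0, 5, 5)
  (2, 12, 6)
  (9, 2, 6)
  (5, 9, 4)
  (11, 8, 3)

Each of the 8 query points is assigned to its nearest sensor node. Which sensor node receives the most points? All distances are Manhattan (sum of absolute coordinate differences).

Sensor 3

(0, 2, 1) — d to each: Sensor 1:22, Sensor 2:25, Sensor 3:21, Sensor 4:11, Sensor 5:17 → nearest is Sensor 4
(9, 10, 8) — d to each: Sensor 1:14, Sensor 2:9, Sensor 3:5, Sensor 4:15, Sensor 5:9 → nearest is Sensor 3
(7, 10, 9) — d to each: Sensor 1:15, Sensor 2:6, Sensor 3:2, Sensor 4:14, Sensor 5:6 → nearest is Sensor 3
(0, 5, 5) — d to each: Sensor 1:21, Sensor 2:18, Sensor 3:14, Sensor 4:10, Sensor 5:12 → nearest is Sensor 4
(2, 12, 6) — d to each: Sensor 1:25, Sensor 2:8, Sensor 3:12, Sensor 4:16, Sensor 5:16 → nearest is Sensor 2
(9, 2, 6) — d to each: Sensor 1:8, Sensor 2:19, Sensor 3:11, Sensor 4:5, Sensor 5:7 → nearest is Sensor 4
(5, 9, 4) — d to each: Sensor 1:21, Sensor 2:10, Sensor 3:8, Sensor 4:10, Sensor 5:12 → nearest is Sensor 3
(11, 8, 3) — d to each: Sensor 1:17, Sensor 2:18, Sensor 3:10, Sensor 4:14, Sensor 5:14 → nearest is Sensor 3
Tally — Sensor 2:1, Sensor 3:4, Sensor 4:3. Sensor 3 captures the most (4).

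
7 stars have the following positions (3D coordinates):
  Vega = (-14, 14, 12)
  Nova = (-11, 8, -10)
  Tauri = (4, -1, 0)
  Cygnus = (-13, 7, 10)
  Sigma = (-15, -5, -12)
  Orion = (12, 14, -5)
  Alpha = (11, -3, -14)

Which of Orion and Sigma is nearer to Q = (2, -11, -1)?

Compare squared distances:
d²(Q, Orion) = (2−12)² + (-11−14)² + (-1−(-5))² = 100 + 625 + 16 = 741
d²(Q, Sigma) = (2−(-15))² + (-11−(-5))² + (-1−(-12))² = 289 + 36 + 121 = 446
741 > 446, so Sigma is closer.

Sigma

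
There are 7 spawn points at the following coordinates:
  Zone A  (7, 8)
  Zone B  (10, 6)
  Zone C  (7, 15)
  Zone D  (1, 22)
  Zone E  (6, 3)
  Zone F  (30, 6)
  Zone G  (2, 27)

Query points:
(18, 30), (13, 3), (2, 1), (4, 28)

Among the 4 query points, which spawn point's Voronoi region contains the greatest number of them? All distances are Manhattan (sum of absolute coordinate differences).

Zone G

(18, 30) — d to each: Zone A:33, Zone B:32, Zone C:26, Zone D:25, Zone E:39, Zone F:36, Zone G:19 → nearest is Zone G
(13, 3) — d to each: Zone A:11, Zone B:6, Zone C:18, Zone D:31, Zone E:7, Zone F:20, Zone G:35 → nearest is Zone B
(2, 1) — d to each: Zone A:12, Zone B:13, Zone C:19, Zone D:22, Zone E:6, Zone F:33, Zone G:26 → nearest is Zone E
(4, 28) — d to each: Zone A:23, Zone B:28, Zone C:16, Zone D:9, Zone E:27, Zone F:48, Zone G:3 → nearest is Zone G
Tally — Zone B:1, Zone E:1, Zone G:2. Zone G captures the most (2).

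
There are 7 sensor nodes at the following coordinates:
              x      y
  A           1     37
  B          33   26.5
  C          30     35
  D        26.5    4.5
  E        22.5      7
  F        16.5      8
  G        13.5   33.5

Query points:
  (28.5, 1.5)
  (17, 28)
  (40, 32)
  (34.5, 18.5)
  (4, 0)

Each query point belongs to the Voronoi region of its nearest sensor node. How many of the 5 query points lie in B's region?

(28.5, 1.5) — d² to each: A:2016.5, B:645.25, C:1124.5, D:13, E:66.25, F:186.25, G:1249 → nearest is D
(17, 28) — d² to each: A:337, B:258.25, C:218, D:642.5, E:471.25, F:400.25, G:42.5 → nearest is G
(40, 32) — d² to each: A:1546, B:79.25, C:109, D:938.5, E:931.25, F:1128.25, G:704.5 → nearest is B
(34.5, 18.5) — d² to each: A:1464.5, B:66.25, C:292.5, D:260, E:276.25, F:434.25, G:666 → nearest is B
(4, 0) — d² to each: A:1378, B:1543.25, C:1901, D:526.5, E:391.25, F:220.25, G:1212.5 → nearest is F
2 of the 5 points have B as nearest.

2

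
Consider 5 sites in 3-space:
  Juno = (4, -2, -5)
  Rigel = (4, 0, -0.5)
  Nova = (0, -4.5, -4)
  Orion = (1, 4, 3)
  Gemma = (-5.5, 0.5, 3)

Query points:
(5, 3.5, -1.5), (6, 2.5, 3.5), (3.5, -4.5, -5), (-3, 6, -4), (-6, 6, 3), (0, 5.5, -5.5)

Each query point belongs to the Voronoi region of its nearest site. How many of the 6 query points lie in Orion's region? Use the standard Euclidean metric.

1

(5, 3.5, -1.5) — d² to each: Juno:43.5, Rigel:14.25, Nova:95.25, Orion:36.5, Gemma:139.5 → nearest is Rigel
(6, 2.5, 3.5) — d² to each: Juno:96.5, Rigel:26.25, Nova:141.25, Orion:27.5, Gemma:136.5 → nearest is Rigel
(3.5, -4.5, -5) — d² to each: Juno:6.5, Rigel:40.75, Nova:13.25, Orion:142.5, Gemma:170 → nearest is Juno
(-3, 6, -4) — d² to each: Juno:114, Rigel:97.25, Nova:119.25, Orion:69, Gemma:85.5 → nearest is Orion
(-6, 6, 3) — d² to each: Juno:228, Rigel:148.25, Nova:195.25, Orion:53, Gemma:30.5 → nearest is Gemma
(0, 5.5, -5.5) — d² to each: Juno:72.5, Rigel:71.25, Nova:102.25, Orion:75.5, Gemma:127.5 → nearest is Rigel
1 of the 6 points has Orion as nearest.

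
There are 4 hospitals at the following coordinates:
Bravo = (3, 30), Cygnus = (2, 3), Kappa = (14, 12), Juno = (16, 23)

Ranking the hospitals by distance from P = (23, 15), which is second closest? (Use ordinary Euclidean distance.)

Compare squared distances (the ordering matches that of the actual distances):
d²(P, Bravo) = (23−3)² + (15−30)² = 400 + 225 = 625
d²(P, Cygnus) = (23−2)² + (15−3)² = 441 + 144 = 585
d²(P, Kappa) = (23−14)² + (15−12)² = 81 + 9 = 90
d²(P, Juno) = (23−16)² + (15−23)² = 49 + 64 = 113
Sorted ascending: Kappa, Juno, Cygnus, … — the second-nearest is Juno.

Juno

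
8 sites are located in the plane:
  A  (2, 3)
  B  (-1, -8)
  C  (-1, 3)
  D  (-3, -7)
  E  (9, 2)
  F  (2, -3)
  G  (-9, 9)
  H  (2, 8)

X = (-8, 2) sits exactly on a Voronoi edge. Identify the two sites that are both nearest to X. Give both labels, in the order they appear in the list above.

Squared distances from X to each site:
|XA|² = (-8−2)² + (2−3)² = 100 + 1 = 101
|XB|² = (-8−(-1))² + (2−(-8))² = 49 + 100 = 149
|XC|² = (-8−(-1))² + (2−3)² = 49 + 1 = 50
|XD|² = (-8−(-3))² + (2−(-7))² = 25 + 81 = 106
|XE|² = (-8−9)² + (2−2)² = 289 + 0 = 289
|XF|² = (-8−2)² + (2−(-3))² = 100 + 25 = 125
|XG|² = (-8−(-9))² + (2−9)² = 1 + 49 = 50
|XH|² = (-8−2)² + (2−8)² = 100 + 36 = 136
X is equidistant from C and G (both at squared distance 50), and every other site is strictly farther — so X lies on the C–G Voronoi edge.

C and G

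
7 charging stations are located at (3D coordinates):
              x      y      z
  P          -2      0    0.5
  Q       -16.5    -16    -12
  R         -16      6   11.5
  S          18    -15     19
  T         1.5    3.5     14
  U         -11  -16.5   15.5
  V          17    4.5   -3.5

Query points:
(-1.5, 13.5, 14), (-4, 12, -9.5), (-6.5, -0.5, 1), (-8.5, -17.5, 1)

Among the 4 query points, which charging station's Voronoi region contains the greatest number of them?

(-1.5, 13.5, 14) — d² to each: P:364.75, Q:1771.25, R:272.75, S:1217.5, T:109, U:992.5, V:729.5 → nearest is T
(-4, 12, -9.5) — d² to each: P:248, Q:946.5, R:621, S:2025.25, T:654.75, U:1486.25, V:533.25 → nearest is P
(-6.5, -0.5, 1) — d² to each: P:20.75, Q:509.25, R:242.75, S:1134.5, T:249, U:486.5, V:597.5 → nearest is P
(-8.5, -17.5, 1) — d² to each: P:348.75, Q:235.25, R:718.75, S:1032.5, T:710, U:217.5, V:1154.5 → nearest is U
Tally — P:2, T:1, U:1. P captures the most (2).

P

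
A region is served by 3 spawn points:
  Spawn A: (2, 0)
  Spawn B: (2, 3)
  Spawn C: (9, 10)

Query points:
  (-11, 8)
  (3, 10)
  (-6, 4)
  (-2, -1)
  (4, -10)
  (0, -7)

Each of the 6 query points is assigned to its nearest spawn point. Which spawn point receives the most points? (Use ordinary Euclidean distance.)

(-11, 8) — d² to each: Spawn A:233, Spawn B:194, Spawn C:404 → nearest is Spawn B
(3, 10) — d² to each: Spawn A:101, Spawn B:50, Spawn C:36 → nearest is Spawn C
(-6, 4) — d² to each: Spawn A:80, Spawn B:65, Spawn C:261 → nearest is Spawn B
(-2, -1) — d² to each: Spawn A:17, Spawn B:32, Spawn C:242 → nearest is Spawn A
(4, -10) — d² to each: Spawn A:104, Spawn B:173, Spawn C:425 → nearest is Spawn A
(0, -7) — d² to each: Spawn A:53, Spawn B:104, Spawn C:370 → nearest is Spawn A
Tally — Spawn A:3, Spawn B:2, Spawn C:1. Spawn A captures the most (3).

Spawn A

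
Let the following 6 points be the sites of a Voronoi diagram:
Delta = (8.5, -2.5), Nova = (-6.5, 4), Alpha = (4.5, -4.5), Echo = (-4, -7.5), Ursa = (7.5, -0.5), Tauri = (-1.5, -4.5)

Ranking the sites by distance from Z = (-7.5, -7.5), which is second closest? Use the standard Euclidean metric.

Squared Euclidean distances:
d²(Z, Delta) = (-7.5−8.5)² + (-7.5−(-2.5))² = 256 + 25 = 281
d²(Z, Nova) = (-7.5−(-6.5))² + (-7.5−4)² = 1 + 132.25 = 133.25
d²(Z, Alpha) = (-7.5−4.5)² + (-7.5−(-4.5))² = 144 + 9 = 153
d²(Z, Echo) = (-7.5−(-4))² + (-7.5−(-7.5))² = 12.25 + 0 = 12.25
d²(Z, Ursa) = (-7.5−7.5)² + (-7.5−(-0.5))² = 225 + 49 = 274
d²(Z, Tauri) = (-7.5−(-1.5))² + (-7.5−(-4.5))² = 36 + 9 = 45
Sorted ascending: Echo, Tauri, Nova, … — the second-nearest is Tauri.

Tauri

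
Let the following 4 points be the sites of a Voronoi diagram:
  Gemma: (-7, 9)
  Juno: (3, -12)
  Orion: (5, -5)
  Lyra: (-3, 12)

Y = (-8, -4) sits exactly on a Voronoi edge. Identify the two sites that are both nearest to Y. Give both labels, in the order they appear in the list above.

Squared distances from Y to each site:
d²(Y, Gemma) = (-8−(-7))² + (-4−9)² = 1 + 169 = 170
d²(Y, Juno) = (-8−3)² + (-4−(-12))² = 121 + 64 = 185
d²(Y, Orion) = (-8−5)² + (-4−(-5))² = 169 + 1 = 170
d²(Y, Lyra) = (-8−(-3))² + (-4−12)² = 25 + 256 = 281
Y is equidistant from Gemma and Orion (both at squared distance 170), and every other site is strictly farther — so Y lies on the Gemma–Orion Voronoi edge.

Gemma and Orion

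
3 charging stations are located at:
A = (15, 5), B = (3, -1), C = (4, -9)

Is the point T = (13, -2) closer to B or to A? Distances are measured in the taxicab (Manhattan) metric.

A

d(T,B) = |13−3| + |-2−(-1)| = 10 + 1 = 11
d(T,A) = |13−15| + |-2−5| = 2 + 7 = 9
11 > 9, so A is closer.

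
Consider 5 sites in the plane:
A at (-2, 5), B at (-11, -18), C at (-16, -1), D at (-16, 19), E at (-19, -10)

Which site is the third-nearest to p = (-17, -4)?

Squared Euclidean distances:
|pA|² = (-17−(-2))² + (-4−5)² = 225 + 81 = 306
|pB|² = (-17−(-11))² + (-4−(-18))² = 36 + 196 = 232
|pC|² = (-17−(-16))² + (-4−(-1))² = 1 + 9 = 10
|pD|² = (-17−(-16))² + (-4−19)² = 1 + 529 = 530
|pE|² = (-17−(-19))² + (-4−(-10))² = 4 + 36 = 40
Sorted ascending: C, E, B, A, … — the third-nearest is B.

B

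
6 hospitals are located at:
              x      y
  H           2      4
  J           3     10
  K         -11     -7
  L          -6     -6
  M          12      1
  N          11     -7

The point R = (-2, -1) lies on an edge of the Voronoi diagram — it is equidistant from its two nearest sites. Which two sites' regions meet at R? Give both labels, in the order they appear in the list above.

Squared distances from R to each site:
|RH|² = (-2−2)² + (-1−4)² = 16 + 25 = 41
|RJ|² = (-2−3)² + (-1−10)² = 25 + 121 = 146
|RK|² = (-2−(-11))² + (-1−(-7))² = 81 + 36 = 117
|RL|² = (-2−(-6))² + (-1−(-6))² = 16 + 25 = 41
|RM|² = (-2−12)² + (-1−1)² = 196 + 4 = 200
|RN|² = (-2−11)² + (-1−(-7))² = 169 + 36 = 205
R is equidistant from H and L (both at squared distance 41), and every other site is strictly farther — so R lies on the H–L Voronoi edge.

H and L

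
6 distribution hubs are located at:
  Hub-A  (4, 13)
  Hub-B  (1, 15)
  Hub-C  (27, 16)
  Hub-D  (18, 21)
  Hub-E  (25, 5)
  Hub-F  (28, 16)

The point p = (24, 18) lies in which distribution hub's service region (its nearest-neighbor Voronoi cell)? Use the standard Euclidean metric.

Hub-C

Squared Euclidean distances:
d²(p, Hub-A) = 400 + 25 = 425
d²(p, Hub-B) = 529 + 9 = 538
d²(p, Hub-C) = 9 + 4 = 13
d²(p, Hub-D) = 36 + 9 = 45
d²(p, Hub-E) = 1 + 169 = 170
d²(p, Hub-F) = 16 + 4 = 20
Minimum is at Hub-C.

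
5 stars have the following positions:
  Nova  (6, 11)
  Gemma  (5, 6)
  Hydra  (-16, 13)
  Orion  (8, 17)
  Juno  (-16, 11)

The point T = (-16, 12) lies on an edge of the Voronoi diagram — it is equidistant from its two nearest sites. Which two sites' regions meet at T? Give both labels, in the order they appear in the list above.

Squared distances from T to each site:
d²(T, Nova) = (-16−6)² + (12−11)² = 484 + 1 = 485
d²(T, Gemma) = (-16−5)² + (12−6)² = 441 + 36 = 477
d²(T, Hydra) = (-16−(-16))² + (12−13)² = 0 + 1 = 1
d²(T, Orion) = (-16−8)² + (12−17)² = 576 + 25 = 601
d²(T, Juno) = (-16−(-16))² + (12−11)² = 0 + 1 = 1
T is equidistant from Hydra and Juno (both at squared distance 1), and every other site is strictly farther — so T lies on the Hydra–Juno Voronoi edge.

Hydra and Juno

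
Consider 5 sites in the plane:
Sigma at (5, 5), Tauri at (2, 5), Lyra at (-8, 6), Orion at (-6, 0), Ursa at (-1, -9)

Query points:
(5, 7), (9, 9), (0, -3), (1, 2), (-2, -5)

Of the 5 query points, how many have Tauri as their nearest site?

(5, 7) — d² to each: Sigma:4, Tauri:13, Lyra:170, Orion:170, Ursa:292 → nearest is Sigma
(9, 9) — d² to each: Sigma:32, Tauri:65, Lyra:298, Orion:306, Ursa:424 → nearest is Sigma
(0, -3) — d² to each: Sigma:89, Tauri:68, Lyra:145, Orion:45, Ursa:37 → nearest is Ursa
(1, 2) — d² to each: Sigma:25, Tauri:10, Lyra:97, Orion:53, Ursa:125 → nearest is Tauri
(-2, -5) — d² to each: Sigma:149, Tauri:116, Lyra:157, Orion:41, Ursa:17 → nearest is Ursa
1 of the 5 points has Tauri as nearest.

1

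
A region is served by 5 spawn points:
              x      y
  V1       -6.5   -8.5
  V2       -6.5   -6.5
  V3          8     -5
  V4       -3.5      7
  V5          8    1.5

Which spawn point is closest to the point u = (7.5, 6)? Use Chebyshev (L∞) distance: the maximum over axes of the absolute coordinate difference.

V5

d(u,V1) = max(14, 14.5) = 14.5
d(u,V2) = max(14, 12.5) = 14
d(u,V3) = max(0.5, 11) = 11
d(u,V4) = max(11, 1) = 11
d(u,V5) = max(0.5, 4.5) = 4.5
The smallest is to V5, so u lies in the Voronoi region of V5.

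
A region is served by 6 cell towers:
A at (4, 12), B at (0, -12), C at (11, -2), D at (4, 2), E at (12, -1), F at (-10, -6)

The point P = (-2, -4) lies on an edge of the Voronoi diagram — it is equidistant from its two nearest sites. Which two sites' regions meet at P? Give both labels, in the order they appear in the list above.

Squared distances from P to each site:
|PA|² = (-2−4)² + (-4−12)² = 36 + 256 = 292
|PB|² = (-2−0)² + (-4−(-12))² = 4 + 64 = 68
|PC|² = (-2−11)² + (-4−(-2))² = 169 + 4 = 173
|PD|² = (-2−4)² + (-4−2)² = 36 + 36 = 72
|PE|² = (-2−12)² + (-4−(-1))² = 196 + 9 = 205
|PF|² = (-2−(-10))² + (-4−(-6))² = 64 + 4 = 68
P is equidistant from B and F (both at squared distance 68), and every other site is strictly farther — so P lies on the B–F Voronoi edge.

B and F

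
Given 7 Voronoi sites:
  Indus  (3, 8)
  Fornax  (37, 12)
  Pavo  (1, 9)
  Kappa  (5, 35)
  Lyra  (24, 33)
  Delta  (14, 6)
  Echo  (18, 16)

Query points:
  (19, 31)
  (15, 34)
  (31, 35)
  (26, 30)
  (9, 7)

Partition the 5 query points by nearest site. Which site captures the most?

(19, 31) — d² to each: Indus:785, Fornax:685, Pavo:808, Kappa:212, Lyra:29, Delta:650, Echo:226 → nearest is Lyra
(15, 34) — d² to each: Indus:820, Fornax:968, Pavo:821, Kappa:101, Lyra:82, Delta:785, Echo:333 → nearest is Lyra
(31, 35) — d² to each: Indus:1513, Fornax:565, Pavo:1576, Kappa:676, Lyra:53, Delta:1130, Echo:530 → nearest is Lyra
(26, 30) — d² to each: Indus:1013, Fornax:445, Pavo:1066, Kappa:466, Lyra:13, Delta:720, Echo:260 → nearest is Lyra
(9, 7) — d² to each: Indus:37, Fornax:809, Pavo:68, Kappa:800, Lyra:901, Delta:26, Echo:162 → nearest is Delta
Tally — Lyra:4, Delta:1. Lyra captures the most (4).

Lyra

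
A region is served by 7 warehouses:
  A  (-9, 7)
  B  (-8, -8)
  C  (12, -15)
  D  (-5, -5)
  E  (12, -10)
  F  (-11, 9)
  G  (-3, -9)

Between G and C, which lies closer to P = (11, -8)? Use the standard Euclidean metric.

C

Compare squared distances:
|PG|² = (11−(-3))² + (-8−(-9))² = 196 + 1 = 197
|PC|² = (11−12)² + (-8−(-15))² = 1 + 49 = 50
197 > 50, so C is closer.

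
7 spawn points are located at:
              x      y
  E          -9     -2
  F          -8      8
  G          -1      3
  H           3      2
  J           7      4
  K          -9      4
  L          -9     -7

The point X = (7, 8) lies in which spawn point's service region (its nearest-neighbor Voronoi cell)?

J

Squared Euclidean distances:
|XE|² = (7−(-9))² + (8−(-2))² = 256 + 100 = 356
|XF|² = (7−(-8))² + (8−8)² = 225 + 0 = 225
|XG|² = (7−(-1))² + (8−3)² = 64 + 25 = 89
|XH|² = (7−3)² + (8−2)² = 16 + 36 = 52
|XJ|² = (7−7)² + (8−4)² = 0 + 16 = 16
|XK|² = (7−(-9))² + (8−4)² = 256 + 16 = 272
|XL|² = (7−(-9))² + (8−(-7))² = 256 + 225 = 481
The smallest is to J, so X lies in the Voronoi region of J.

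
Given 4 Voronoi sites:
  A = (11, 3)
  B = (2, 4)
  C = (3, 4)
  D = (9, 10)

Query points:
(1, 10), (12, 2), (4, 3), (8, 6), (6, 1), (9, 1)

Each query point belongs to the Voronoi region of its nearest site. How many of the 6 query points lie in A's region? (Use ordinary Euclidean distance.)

2

(1, 10) — d² to each: A:149, B:37, C:40, D:64 → nearest is B
(12, 2) — d² to each: A:2, B:104, C:85, D:73 → nearest is A
(4, 3) — d² to each: A:49, B:5, C:2, D:74 → nearest is C
(8, 6) — d² to each: A:18, B:40, C:29, D:17 → nearest is D
(6, 1) — d² to each: A:29, B:25, C:18, D:90 → nearest is C
(9, 1) — d² to each: A:8, B:58, C:45, D:81 → nearest is A
2 of the 6 points have A as nearest.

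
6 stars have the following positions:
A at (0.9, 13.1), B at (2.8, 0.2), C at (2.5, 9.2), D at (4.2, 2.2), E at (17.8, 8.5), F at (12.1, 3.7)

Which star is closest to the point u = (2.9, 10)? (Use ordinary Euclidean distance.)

C

Squared Euclidean distances:
|uA|² = (2.9−0.9)² + (10−13.1)² = 4 + 9.61 = 13.61
|uB|² = (2.9−2.8)² + (10−0.2)² = 0.01 + 96.04 = 96.05
|uC|² = (2.9−2.5)² + (10−9.2)² = 0.16 + 0.64 = 0.8
|uD|² = (2.9−4.2)² + (10−2.2)² = 1.69 + 60.84 = 62.53
|uE|² = (2.9−17.8)² + (10−8.5)² = 222.01 + 2.25 = 224.26
|uF|² = (2.9−12.1)² + (10−3.7)² = 84.64 + 39.69 = 124.33
The smallest is to C, so u lies in the Voronoi region of C.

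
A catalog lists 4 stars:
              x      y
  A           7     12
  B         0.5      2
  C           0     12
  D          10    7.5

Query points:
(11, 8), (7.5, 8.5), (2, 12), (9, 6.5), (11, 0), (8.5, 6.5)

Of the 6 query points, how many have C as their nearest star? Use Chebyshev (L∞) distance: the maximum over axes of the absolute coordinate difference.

1

(11, 8) — d to each: A:4, B:10.5, C:11, D:1 → nearest is D
(7.5, 8.5) — d to each: A:3.5, B:7, C:7.5, D:2.5 → nearest is D
(2, 12) — d to each: A:5, B:10, C:2, D:8 → nearest is C
(9, 6.5) — d to each: A:5.5, B:8.5, C:9, D:1 → nearest is D
(11, 0) — d to each: A:12, B:10.5, C:12, D:7.5 → nearest is D
(8.5, 6.5) — d to each: A:5.5, B:8, C:8.5, D:1.5 → nearest is D
1 of the 6 points has C as nearest.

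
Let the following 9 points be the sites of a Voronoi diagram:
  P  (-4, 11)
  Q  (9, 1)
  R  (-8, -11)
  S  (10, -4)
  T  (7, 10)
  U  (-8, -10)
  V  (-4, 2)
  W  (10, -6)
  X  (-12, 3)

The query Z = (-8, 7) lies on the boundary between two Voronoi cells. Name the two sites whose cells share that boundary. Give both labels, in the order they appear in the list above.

Squared distances from Z to each site:
|ZP|² = 16 + 16 = 32
|ZQ|² = 289 + 36 = 325
|ZR|² = 0 + 324 = 324
|ZS|² = 324 + 121 = 445
|ZT|² = 225 + 9 = 234
|ZU|² = 0 + 289 = 289
|ZV|² = 16 + 25 = 41
|ZW|² = 324 + 169 = 493
|ZX|² = 16 + 16 = 32
Z is equidistant from P and X (both at squared distance 32), and every other site is strictly farther — so Z lies on the P–X Voronoi edge.

P and X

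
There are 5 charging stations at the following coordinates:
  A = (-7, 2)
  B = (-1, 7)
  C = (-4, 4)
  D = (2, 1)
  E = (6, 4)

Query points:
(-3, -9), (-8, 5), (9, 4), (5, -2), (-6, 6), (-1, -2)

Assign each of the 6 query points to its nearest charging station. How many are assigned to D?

3

(-3, -9) — d² to each: A:137, B:260, C:170, D:125, E:250 → nearest is D
(-8, 5) — d² to each: A:10, B:53, C:17, D:116, E:197 → nearest is A
(9, 4) — d² to each: A:260, B:109, C:169, D:58, E:9 → nearest is E
(5, -2) — d² to each: A:160, B:117, C:117, D:18, E:37 → nearest is D
(-6, 6) — d² to each: A:17, B:26, C:8, D:89, E:148 → nearest is C
(-1, -2) — d² to each: A:52, B:81, C:45, D:18, E:85 → nearest is D
3 of the 6 points have D as nearest.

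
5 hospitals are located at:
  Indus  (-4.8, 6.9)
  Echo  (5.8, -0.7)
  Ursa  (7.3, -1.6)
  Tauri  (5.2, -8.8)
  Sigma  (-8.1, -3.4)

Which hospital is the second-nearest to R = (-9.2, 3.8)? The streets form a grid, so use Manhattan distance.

Sigma

d(R, Indus) = |-9.2−(-4.8)| + |3.8−6.9| = 4.4 + 3.1 = 7.5
d(R, Echo) = |-9.2−5.8| + |3.8−(-0.7)| = 15 + 4.5 = 19.5
d(R, Ursa) = |-9.2−7.3| + |3.8−(-1.6)| = 16.5 + 5.4 = 21.9
d(R, Tauri) = |-9.2−5.2| + |3.8−(-8.8)| = 14.4 + 12.6 = 27
d(R, Sigma) = |-9.2−(-8.1)| + |3.8−(-3.4)| = 1.1 + 7.2 = 8.3
Sorted ascending: Indus, Sigma, Echo, … — the second-nearest is Sigma.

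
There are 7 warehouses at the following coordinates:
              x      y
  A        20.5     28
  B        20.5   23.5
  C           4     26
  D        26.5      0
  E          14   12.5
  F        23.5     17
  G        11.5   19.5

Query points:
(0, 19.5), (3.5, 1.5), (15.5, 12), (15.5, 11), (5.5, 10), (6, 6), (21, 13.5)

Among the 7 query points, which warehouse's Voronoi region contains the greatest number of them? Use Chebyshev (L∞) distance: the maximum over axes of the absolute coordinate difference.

(0, 19.5) — d to each: A:20.5, B:20.5, C:6.5, D:26.5, E:14, F:23.5, G:11.5 → nearest is C
(3.5, 1.5) — d to each: A:26.5, B:22, C:24.5, D:23, E:11, F:20, G:18 → nearest is E
(15.5, 12) — d to each: A:16, B:11.5, C:14, D:12, E:1.5, F:8, G:7.5 → nearest is E
(15.5, 11) — d to each: A:17, B:12.5, C:15, D:11, E:1.5, F:8, G:8.5 → nearest is E
(5.5, 10) — d to each: A:18, B:15, C:16, D:21, E:8.5, F:18, G:9.5 → nearest is E
(6, 6) — d to each: A:22, B:17.5, C:20, D:20.5, E:8, F:17.5, G:13.5 → nearest is E
(21, 13.5) — d to each: A:14.5, B:10, C:17, D:13.5, E:7, F:3.5, G:9.5 → nearest is F
Tally — C:1, E:5, F:1. E captures the most (5).

E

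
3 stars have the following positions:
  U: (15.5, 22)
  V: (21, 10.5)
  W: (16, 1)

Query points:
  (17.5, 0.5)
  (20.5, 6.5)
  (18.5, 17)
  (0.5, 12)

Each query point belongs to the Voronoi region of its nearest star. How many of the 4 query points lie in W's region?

1

(17.5, 0.5) — d² to each: U:466.25, V:112.25, W:2.5 → nearest is W
(20.5, 6.5) — d² to each: U:265.25, V:16.25, W:50.5 → nearest is V
(18.5, 17) — d² to each: U:34, V:48.5, W:262.25 → nearest is U
(0.5, 12) — d² to each: U:325, V:422.5, W:361.25 → nearest is U
1 of the 4 points has W as nearest.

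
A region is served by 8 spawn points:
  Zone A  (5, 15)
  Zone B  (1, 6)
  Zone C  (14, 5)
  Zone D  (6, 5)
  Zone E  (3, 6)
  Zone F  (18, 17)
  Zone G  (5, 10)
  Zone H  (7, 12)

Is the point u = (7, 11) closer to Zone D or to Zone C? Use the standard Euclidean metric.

Compare squared distances:
d²(u, Zone D) = (7−6)² + (11−5)² = 1 + 36 = 37
d²(u, Zone C) = (7−14)² + (11−5)² = 49 + 36 = 85
37 < 85, so Zone D is closer.

Zone D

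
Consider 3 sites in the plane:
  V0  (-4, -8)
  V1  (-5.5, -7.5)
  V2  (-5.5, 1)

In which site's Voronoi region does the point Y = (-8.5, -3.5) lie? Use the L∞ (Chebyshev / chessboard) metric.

V1

d(Y,V0) = max(4.5, 4.5) = 4.5
d(Y,V1) = max(3, 4) = 4
d(Y,V2) = max(3, 4.5) = 4.5
V1 is nearest.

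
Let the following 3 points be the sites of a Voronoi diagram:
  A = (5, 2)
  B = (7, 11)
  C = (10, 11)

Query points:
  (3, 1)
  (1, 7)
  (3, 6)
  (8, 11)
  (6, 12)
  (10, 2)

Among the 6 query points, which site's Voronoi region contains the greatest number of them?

A

(3, 1) — d² to each: A:5, B:116, C:149 → nearest is A
(1, 7) — d² to each: A:41, B:52, C:97 → nearest is A
(3, 6) — d² to each: A:20, B:41, C:74 → nearest is A
(8, 11) — d² to each: A:90, B:1, C:4 → nearest is B
(6, 12) — d² to each: A:101, B:2, C:17 → nearest is B
(10, 2) — d² to each: A:25, B:90, C:81 → nearest is A
Tally — A:4, B:2. A captures the most (4).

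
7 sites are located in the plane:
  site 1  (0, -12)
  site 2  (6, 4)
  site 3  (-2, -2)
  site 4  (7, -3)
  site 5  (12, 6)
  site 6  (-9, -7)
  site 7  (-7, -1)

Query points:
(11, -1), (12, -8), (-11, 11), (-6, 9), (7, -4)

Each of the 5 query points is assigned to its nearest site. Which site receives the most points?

(11, -1) — d² to each: site 1:242, site 2:50, site 3:170, site 4:20, site 5:50, site 6:436, site 7:324 → nearest is site 4
(12, -8) — d² to each: site 1:160, site 2:180, site 3:232, site 4:50, site 5:196, site 6:442, site 7:410 → nearest is site 4
(-11, 11) — d² to each: site 1:650, site 2:338, site 3:250, site 4:520, site 5:554, site 6:328, site 7:160 → nearest is site 7
(-6, 9) — d² to each: site 1:477, site 2:169, site 3:137, site 4:313, site 5:333, site 6:265, site 7:101 → nearest is site 7
(7, -4) — d² to each: site 1:113, site 2:65, site 3:85, site 4:1, site 5:125, site 6:265, site 7:205 → nearest is site 4
Tally — site 4:3, site 7:2. site 4 captures the most (3).

site 4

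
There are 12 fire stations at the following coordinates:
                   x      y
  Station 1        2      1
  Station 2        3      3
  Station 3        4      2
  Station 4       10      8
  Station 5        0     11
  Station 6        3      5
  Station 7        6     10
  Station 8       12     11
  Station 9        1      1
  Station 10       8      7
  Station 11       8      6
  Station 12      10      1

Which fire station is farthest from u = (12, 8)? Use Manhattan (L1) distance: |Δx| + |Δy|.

d(u, Station 1) = |12−2| + |8−1| = 10 + 7 = 17
d(u, Station 2) = |12−3| + |8−3| = 9 + 5 = 14
d(u, Station 3) = |12−4| + |8−2| = 8 + 6 = 14
d(u, Station 4) = |12−10| + |8−8| = 2 + 0 = 2
d(u, Station 5) = |12−0| + |8−11| = 12 + 3 = 15
d(u, Station 6) = |12−3| + |8−5| = 9 + 3 = 12
d(u, Station 7) = |12−6| + |8−10| = 6 + 2 = 8
d(u, Station 8) = |12−12| + |8−11| = 0 + 3 = 3
d(u, Station 9) = |12−1| + |8−1| = 11 + 7 = 18
d(u, Station 10) = |12−8| + |8−7| = 4 + 1 = 5
d(u, Station 11) = |12−8| + |8−6| = 4 + 2 = 6
d(u, Station 12) = |12−10| + |8−1| = 2 + 7 = 9
The largest is to Station 9.

Station 9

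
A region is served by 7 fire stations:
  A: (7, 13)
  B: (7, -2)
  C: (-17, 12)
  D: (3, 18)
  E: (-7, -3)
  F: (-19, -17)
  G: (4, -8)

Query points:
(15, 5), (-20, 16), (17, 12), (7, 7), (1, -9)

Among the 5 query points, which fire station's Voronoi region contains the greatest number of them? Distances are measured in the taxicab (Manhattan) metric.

A

(15, 5) — d to each: A:16, B:15, C:39, D:25, E:30, F:56, G:24 → nearest is B
(-20, 16) — d to each: A:30, B:45, C:7, D:25, E:32, F:34, G:48 → nearest is C
(17, 12) — d to each: A:11, B:24, C:34, D:20, E:39, F:65, G:33 → nearest is A
(7, 7) — d to each: A:6, B:9, C:29, D:15, E:24, F:50, G:18 → nearest is A
(1, -9) — d to each: A:28, B:13, C:39, D:29, E:14, F:28, G:4 → nearest is G
Tally — A:2, B:1, C:1, G:1. A captures the most (2).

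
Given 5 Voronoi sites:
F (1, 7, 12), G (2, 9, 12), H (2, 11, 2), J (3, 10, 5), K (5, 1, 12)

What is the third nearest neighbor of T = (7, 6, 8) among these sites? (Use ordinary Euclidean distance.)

Compare squared distances (the ordering matches that of the actual distances):
|TF|² = (7−1)² + (6−7)² + (8−12)² = 36 + 1 + 16 = 53
|TG|² = (7−2)² + (6−9)² + (8−12)² = 25 + 9 + 16 = 50
|TH|² = (7−2)² + (6−11)² + (8−2)² = 25 + 25 + 36 = 86
|TJ|² = (7−3)² + (6−10)² + (8−5)² = 16 + 16 + 9 = 41
|TK|² = (7−5)² + (6−1)² + (8−12)² = 4 + 25 + 16 = 45
Sorted ascending: J, K, G, F, … — the third-nearest is G.

G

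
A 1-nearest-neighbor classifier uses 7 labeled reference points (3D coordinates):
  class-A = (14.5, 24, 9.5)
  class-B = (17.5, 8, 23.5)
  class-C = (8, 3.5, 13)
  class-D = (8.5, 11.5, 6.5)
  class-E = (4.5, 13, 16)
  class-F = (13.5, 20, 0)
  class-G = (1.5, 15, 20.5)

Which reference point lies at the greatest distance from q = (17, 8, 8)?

class-G

Squared Euclidean distances:
d²(q, class-A) = (17−14.5)² + (8−24)² + (8−9.5)² = 6.25 + 256 + 2.25 = 264.5
d²(q, class-B) = (17−17.5)² + (8−8)² + (8−23.5)² = 0.25 + 0 + 240.25 = 240.5
d²(q, class-C) = (17−8)² + (8−3.5)² + (8−13)² = 81 + 20.25 + 25 = 126.25
d²(q, class-D) = (17−8.5)² + (8−11.5)² + (8−6.5)² = 72.25 + 12.25 + 2.25 = 86.75
d²(q, class-E) = (17−4.5)² + (8−13)² + (8−16)² = 156.25 + 25 + 64 = 245.25
d²(q, class-F) = (17−13.5)² + (8−20)² + (8−0)² = 12.25 + 144 + 64 = 220.25
d²(q, class-G) = (17−1.5)² + (8−15)² + (8−20.5)² = 240.25 + 49 + 156.25 = 445.5
The largest is to class-G.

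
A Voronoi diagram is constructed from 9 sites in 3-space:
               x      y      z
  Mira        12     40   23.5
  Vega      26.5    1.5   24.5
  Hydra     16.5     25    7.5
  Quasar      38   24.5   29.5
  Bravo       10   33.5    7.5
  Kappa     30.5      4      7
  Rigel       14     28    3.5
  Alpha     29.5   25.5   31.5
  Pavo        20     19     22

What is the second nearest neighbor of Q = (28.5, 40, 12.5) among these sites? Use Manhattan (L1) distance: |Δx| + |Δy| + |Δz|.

Bravo

d(Q, Mira) = |28.5−12| + |40−40| + |12.5−23.5| = 16.5 + 0 + 11 = 27.5
d(Q, Vega) = |28.5−26.5| + |40−1.5| + |12.5−24.5| = 2 + 38.5 + 12 = 52.5
d(Q, Hydra) = |28.5−16.5| + |40−25| + |12.5−7.5| = 12 + 15 + 5 = 32
d(Q, Quasar) = |28.5−38| + |40−24.5| + |12.5−29.5| = 9.5 + 15.5 + 17 = 42
d(Q, Bravo) = |28.5−10| + |40−33.5| + |12.5−7.5| = 18.5 + 6.5 + 5 = 30
d(Q, Kappa) = |28.5−30.5| + |40−4| + |12.5−7| = 2 + 36 + 5.5 = 43.5
d(Q, Rigel) = |28.5−14| + |40−28| + |12.5−3.5| = 14.5 + 12 + 9 = 35.5
d(Q, Alpha) = |28.5−29.5| + |40−25.5| + |12.5−31.5| = 1 + 14.5 + 19 = 34.5
d(Q, Pavo) = |28.5−20| + |40−19| + |12.5−22| = 8.5 + 21 + 9.5 = 39
Sorted ascending: Mira, Bravo, Hydra, … — the second-nearest is Bravo.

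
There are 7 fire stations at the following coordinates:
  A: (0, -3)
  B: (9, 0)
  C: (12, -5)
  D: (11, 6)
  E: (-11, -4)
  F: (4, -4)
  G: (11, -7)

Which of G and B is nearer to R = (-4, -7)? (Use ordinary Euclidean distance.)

Compare squared distances:
|RG|² = (-4−11)² + (-7−(-7))² = 225 + 0 = 225
|RB|² = (-4−9)² + (-7−0)² = 169 + 49 = 218
225 > 218, so B is closer.

B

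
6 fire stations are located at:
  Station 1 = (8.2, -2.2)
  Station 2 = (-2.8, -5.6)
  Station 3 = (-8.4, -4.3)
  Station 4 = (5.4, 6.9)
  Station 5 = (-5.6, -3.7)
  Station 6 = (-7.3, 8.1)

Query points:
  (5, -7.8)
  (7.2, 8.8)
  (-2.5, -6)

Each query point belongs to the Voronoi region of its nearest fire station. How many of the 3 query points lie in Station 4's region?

(5, -7.8) — d² to each: Station 1:41.6, Station 2:65.68, Station 3:191.81, Station 4:216.25, Station 5:129.17, Station 6:404.1 → nearest is Station 1
(7.2, 8.8) — d² to each: Station 1:122, Station 2:307.36, Station 3:414.97, Station 4:6.85, Station 5:320.09, Station 6:210.74 → nearest is Station 4
(-2.5, -6) — d² to each: Station 1:128.93, Station 2:0.25, Station 3:37.7, Station 4:228.82, Station 5:14.9, Station 6:221.85 → nearest is Station 2
1 of the 3 points has Station 4 as nearest.

1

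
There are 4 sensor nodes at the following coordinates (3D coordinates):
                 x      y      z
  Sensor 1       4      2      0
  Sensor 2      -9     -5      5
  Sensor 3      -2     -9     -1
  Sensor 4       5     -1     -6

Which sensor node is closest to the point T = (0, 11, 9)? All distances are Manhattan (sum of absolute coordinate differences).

Sensor 1

d(T, Sensor 1) = 4 + 9 + 9 = 22
d(T, Sensor 2) = 9 + 16 + 4 = 29
d(T, Sensor 3) = 2 + 20 + 10 = 32
d(T, Sensor 4) = 5 + 12 + 15 = 32
Minimum is at Sensor 1.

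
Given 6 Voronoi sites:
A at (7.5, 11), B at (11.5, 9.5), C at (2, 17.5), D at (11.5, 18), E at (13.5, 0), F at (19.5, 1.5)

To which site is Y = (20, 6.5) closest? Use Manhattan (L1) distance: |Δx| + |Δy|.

F

d(Y,A) = |20−7.5| + |6.5−11| = 12.5 + 4.5 = 17
d(Y,B) = |20−11.5| + |6.5−9.5| = 8.5 + 3 = 11.5
d(Y,C) = |20−2| + |6.5−17.5| = 18 + 11 = 29
d(Y,D) = |20−11.5| + |6.5−18| = 8.5 + 11.5 = 20
d(Y,E) = |20−13.5| + |6.5−0| = 6.5 + 6.5 = 13
d(Y,F) = |20−19.5| + |6.5−1.5| = 0.5 + 5 = 5.5
The smallest is to F, so Y lies in the Voronoi region of F.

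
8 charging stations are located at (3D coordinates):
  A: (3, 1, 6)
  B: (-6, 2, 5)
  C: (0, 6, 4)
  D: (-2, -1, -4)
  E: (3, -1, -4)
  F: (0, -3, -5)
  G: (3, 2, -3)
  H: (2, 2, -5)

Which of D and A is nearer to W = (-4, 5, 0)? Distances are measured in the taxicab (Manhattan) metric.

D

d(W,D) = |-4−(-2)| + |5−(-1)| + |0−(-4)| = 2 + 6 + 4 = 12
d(W,A) = |-4−3| + |5−1| + |0−6| = 7 + 4 + 6 = 17
12 < 17, so D is closer.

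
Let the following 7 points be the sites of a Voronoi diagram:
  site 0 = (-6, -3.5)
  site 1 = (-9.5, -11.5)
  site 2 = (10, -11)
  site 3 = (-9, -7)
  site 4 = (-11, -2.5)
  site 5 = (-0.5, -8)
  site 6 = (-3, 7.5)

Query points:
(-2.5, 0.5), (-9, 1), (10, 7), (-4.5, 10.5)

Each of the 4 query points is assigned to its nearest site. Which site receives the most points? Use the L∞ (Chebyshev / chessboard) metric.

(-2.5, 0.5) — d to each: site 0:4, site 1:12, site 2:12.5, site 3:7.5, site 4:8.5, site 5:8.5, site 6:7 → nearest is site 0
(-9, 1) — d to each: site 0:4.5, site 1:12.5, site 2:19, site 3:8, site 4:3.5, site 5:9, site 6:6.5 → nearest is site 4
(10, 7) — d to each: site 0:16, site 1:19.5, site 2:18, site 3:19, site 4:21, site 5:15, site 6:13 → nearest is site 6
(-4.5, 10.5) — d to each: site 0:14, site 1:22, site 2:21.5, site 3:17.5, site 4:13, site 5:18.5, site 6:3 → nearest is site 6
Tally — site 0:1, site 4:1, site 6:2. site 6 captures the most (2).

site 6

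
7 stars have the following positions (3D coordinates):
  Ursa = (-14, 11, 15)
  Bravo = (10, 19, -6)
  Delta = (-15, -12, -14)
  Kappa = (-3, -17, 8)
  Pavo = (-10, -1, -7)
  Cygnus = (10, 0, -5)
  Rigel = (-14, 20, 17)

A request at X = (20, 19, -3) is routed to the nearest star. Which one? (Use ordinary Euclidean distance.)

Since √ is increasing, it suffices to compare squared distances:
d²(X, Ursa) = 1156 + 64 + 324 = 1544
d²(X, Bravo) = 100 + 0 + 9 = 109
d²(X, Delta) = 1225 + 961 + 121 = 2307
d²(X, Kappa) = 529 + 1296 + 121 = 1946
d²(X, Pavo) = 900 + 400 + 16 = 1316
d²(X, Cygnus) = 100 + 361 + 4 = 465
d²(X, Rigel) = 1156 + 1 + 400 = 1557
The smallest is to Bravo, so X lies in the Voronoi region of Bravo.

Bravo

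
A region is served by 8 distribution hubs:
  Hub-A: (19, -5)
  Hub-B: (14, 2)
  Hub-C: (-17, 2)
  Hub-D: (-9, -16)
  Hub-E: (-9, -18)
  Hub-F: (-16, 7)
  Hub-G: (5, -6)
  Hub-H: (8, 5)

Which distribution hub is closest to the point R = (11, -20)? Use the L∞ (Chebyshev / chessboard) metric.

Hub-G

d(R, Hub-A) = max(8, 15) = 15
d(R, Hub-B) = max(3, 22) = 22
d(R, Hub-C) = max(28, 22) = 28
d(R, Hub-D) = max(20, 4) = 20
d(R, Hub-E) = max(20, 2) = 20
d(R, Hub-F) = max(27, 27) = 27
d(R, Hub-G) = max(6, 14) = 14
d(R, Hub-H) = max(3, 25) = 25
Hub-G is nearest.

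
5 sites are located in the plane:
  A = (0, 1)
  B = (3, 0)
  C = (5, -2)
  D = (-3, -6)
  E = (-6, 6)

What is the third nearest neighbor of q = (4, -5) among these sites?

D

Squared Euclidean distances:
|qA|² = (4−0)² + (-5−1)² = 16 + 36 = 52
|qB|² = (4−3)² + (-5−0)² = 1 + 25 = 26
|qC|² = (4−5)² + (-5−(-2))² = 1 + 9 = 10
|qD|² = (4−(-3))² + (-5−(-6))² = 49 + 1 = 50
|qE|² = (4−(-6))² + (-5−6)² = 100 + 121 = 221
Sorted ascending: C, B, D, A, … — the third-nearest is D.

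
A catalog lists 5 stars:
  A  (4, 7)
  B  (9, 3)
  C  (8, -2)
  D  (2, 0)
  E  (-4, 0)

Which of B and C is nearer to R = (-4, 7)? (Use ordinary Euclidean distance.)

Compare squared distances:
|RB|² = (-4−9)² + (7−3)² = 169 + 16 = 185
|RC|² = (-4−8)² + (7−(-2))² = 144 + 81 = 225
185 < 225, so B is closer.

B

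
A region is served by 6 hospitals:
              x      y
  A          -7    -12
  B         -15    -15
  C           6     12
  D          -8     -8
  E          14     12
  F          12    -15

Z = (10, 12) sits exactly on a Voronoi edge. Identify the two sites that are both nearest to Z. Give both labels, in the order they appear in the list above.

C and E

Squared distances from Z to each site:
|ZA|² = (10−(-7))² + (12−(-12))² = 289 + 576 = 865
|ZB|² = (10−(-15))² + (12−(-15))² = 625 + 729 = 1354
|ZC|² = (10−6)² + (12−12)² = 16 + 0 = 16
|ZD|² = (10−(-8))² + (12−(-8))² = 324 + 400 = 724
|ZE|² = (10−14)² + (12−12)² = 16 + 0 = 16
|ZF|² = (10−12)² + (12−(-15))² = 4 + 729 = 733
Z is equidistant from C and E (both at squared distance 16), and every other site is strictly farther — so Z lies on the C–E Voronoi edge.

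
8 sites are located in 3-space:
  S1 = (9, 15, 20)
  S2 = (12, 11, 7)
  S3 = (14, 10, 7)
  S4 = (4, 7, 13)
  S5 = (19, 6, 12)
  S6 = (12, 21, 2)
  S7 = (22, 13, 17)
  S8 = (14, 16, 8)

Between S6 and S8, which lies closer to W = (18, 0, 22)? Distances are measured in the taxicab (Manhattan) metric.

S8

d(W,S6) = |18−12| + |0−21| + |22−2| = 6 + 21 + 20 = 47
d(W,S8) = |18−14| + |0−16| + |22−8| = 4 + 16 + 14 = 34
47 > 34, so S8 is closer.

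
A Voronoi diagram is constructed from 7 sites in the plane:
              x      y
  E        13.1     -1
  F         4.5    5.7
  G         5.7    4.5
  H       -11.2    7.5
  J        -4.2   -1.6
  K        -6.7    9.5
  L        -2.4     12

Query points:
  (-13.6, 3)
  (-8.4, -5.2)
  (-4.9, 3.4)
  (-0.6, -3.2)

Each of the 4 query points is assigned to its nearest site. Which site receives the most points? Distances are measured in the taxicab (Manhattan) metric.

J

(-13.6, 3) — d to each: E:30.7, F:20.8, G:20.8, H:6.9, J:14, K:13.4, L:20.2 → nearest is H
(-8.4, -5.2) — d to each: E:25.7, F:23.8, G:23.8, H:15.5, J:7.8, K:16.4, L:23.2 → nearest is J
(-4.9, 3.4) — d to each: E:22.4, F:11.7, G:11.7, H:10.4, J:5.7, K:7.9, L:11.1 → nearest is J
(-0.6, -3.2) — d to each: E:15.9, F:14, G:14, H:21.3, J:5.2, K:18.8, L:17 → nearest is J
Tally — H:1, J:3. J captures the most (3).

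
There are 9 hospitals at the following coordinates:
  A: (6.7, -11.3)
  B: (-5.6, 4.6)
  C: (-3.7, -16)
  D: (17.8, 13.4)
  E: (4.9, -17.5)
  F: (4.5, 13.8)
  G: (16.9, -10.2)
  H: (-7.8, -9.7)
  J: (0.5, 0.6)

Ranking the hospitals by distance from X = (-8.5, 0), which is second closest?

Since √ is increasing, it suffices to compare squared distances:
|XA|² = (-8.5−6.7)² + (0−(-11.3))² = 231.04 + 127.69 = 358.73
|XB|² = (-8.5−(-5.6))² + (0−4.6)² = 8.41 + 21.16 = 29.57
|XC|² = (-8.5−(-3.7))² + (0−(-16))² = 23.04 + 256 = 279.04
|XD|² = (-8.5−17.8)² + (0−13.4)² = 691.69 + 179.56 = 871.25
|XE|² = (-8.5−4.9)² + (0−(-17.5))² = 179.56 + 306.25 = 485.81
|XF|² = (-8.5−4.5)² + (0−13.8)² = 169 + 190.44 = 359.44
|XG|² = (-8.5−16.9)² + (0−(-10.2))² = 645.16 + 104.04 = 749.2
|XH|² = (-8.5−(-7.8))² + (0−(-9.7))² = 0.49 + 94.09 = 94.58
|XJ|² = (-8.5−0.5)² + (0−0.6)² = 81 + 0.36 = 81.36
Sorted ascending: B, J, H, … — the second-nearest is J.

J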